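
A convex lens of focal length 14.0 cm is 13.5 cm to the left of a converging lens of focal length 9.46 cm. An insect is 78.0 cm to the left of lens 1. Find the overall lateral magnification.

Lens 1: 1/d_i1 = 1/(14.0) − 1/(78.0) = 0.05861, so d_i1 = 17.06 cm; m₁ = −d_i1/d_o1 = -0.2187.
d_o2 = 13.5 − (17.06) = -3.560 cm (virtual object).
Lens 2: 1/d_i2 = 1/(9.46) − 1/(-3.560) = 0.3866, so d_i2 = 2.587 cm; m₂ = −d_i2/d_o2 = +0.7266.
m = m₁·m₂ = (-0.2187)(+0.7266) = -0.159.

m = -0.159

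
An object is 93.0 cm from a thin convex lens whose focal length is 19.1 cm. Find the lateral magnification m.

1/d_i = 1/f − 1/d_o = 1/(19.10) − 1/(93.0) = 0.04160, so d_i = 24.04 cm.
m = −d_i/d_o = −(24.04)/(93.0) = -0.258.
The image is real, inverted and reduced, on the far side of the lens.

m = -0.258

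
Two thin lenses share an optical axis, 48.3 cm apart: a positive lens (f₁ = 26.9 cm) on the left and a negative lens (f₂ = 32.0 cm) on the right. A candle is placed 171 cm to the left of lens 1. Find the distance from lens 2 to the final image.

10.8 cm

Lens 1: 1/d_i1 = 1/f₁ − 1/d_o1 = 1/(26.9) − 1/(171) = 0.03133, so d_i1 = 31.92 cm.
The intermediate image is 31.92 cm to the right of lens 1, which is 48.3 − (31.92) = 16.38 cm to the left of lens 2, so d_o2 = +16.38 cm.
Lens 2 is diverging, so f₂ = −32.0 cm.
Lens 2: 1/d_i2 = 1/f₂ − 1/d_o2 = 1/(-32.0) − 1/(16.38) = -0.09230, so d_i2 = -10.8 cm.
The final image is virtual, 10.8 cm to the left of lens 2 (overall magnification ≈ -0.12).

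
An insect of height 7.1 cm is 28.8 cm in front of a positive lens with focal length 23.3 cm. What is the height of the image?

1/d_i = 1/f − 1/d_o = 1/(23.30) − 1/(28.8) = 0.008196, so d_i = 122.0 cm.
m = −d_i/d_o = -4.236.
|h_i| = |m|·h_o = 4.236 × 7.1 = 30.1 cm. The image is real, inverted and enlarged, on the far side of the lens.

30.1 cm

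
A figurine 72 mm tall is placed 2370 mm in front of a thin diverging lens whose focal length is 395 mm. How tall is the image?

10.3 mm

For a diverging lens, f = -395 mm.
1/d_i = 1/f − 1/d_o = 1/(-395.0) − 1/(2370) = -0.002954, so d_i = -338.6 mm.
m = −d_i/d_o = +0.1429.
|h_i| = |m|·h_o = 0.1429 × 72 = 10.3 mm. The image is virtual, upright and reduced, on the same side as the object.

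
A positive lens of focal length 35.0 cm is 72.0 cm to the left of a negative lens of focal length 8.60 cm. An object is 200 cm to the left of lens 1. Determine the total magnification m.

Lens 1: 1/d_i1 = 1/(35.0) − 1/(200) = 0.02357, so d_i1 = 42.42 cm; m₁ = −d_i1/d_o1 = -0.2121.
d_o2 = 72.0 − (42.42) = 29.58 cm.
f₂ = −8.60 cm (diverging).
Lens 2: 1/d_i2 = 1/(-8.60) − 1/(29.58) = -0.1501, so d_i2 = -6.663 cm; m₂ = −d_i2/d_o2 = +0.2252.
m = m₁·m₂ = (-0.2121)(+0.2252) = -0.0478.

m = -0.0478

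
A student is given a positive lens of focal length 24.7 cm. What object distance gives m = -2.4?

m = −d_i/d_o ⇒ d_i = −m·d_o.
1/f = 1/d_o + 1/d_i = 1/d_o − 1/(m·d_o) = (1 − 1/m)/d_o, so d_o = f(1 − 1/m) = (24.70)(1 − 1/(-2.4)) = 35.0 cm.

35.0 cm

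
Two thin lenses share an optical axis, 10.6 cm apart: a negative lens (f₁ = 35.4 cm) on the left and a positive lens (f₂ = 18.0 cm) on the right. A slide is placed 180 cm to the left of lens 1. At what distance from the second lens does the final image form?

32.6 cm

Lens 1 is diverging, so f₁ = −35.4 cm.
Lens 1: 1/d_i1 = 1/f₁ − 1/d_o1 = 1/(-35.4) − 1/(180) = -0.03380, so d_i1 = -29.58 cm.
The intermediate image is 29.58 cm to the left of lens 1 (virtual), which is 10.6 − (-29.58) = 40.18 cm to the left of lens 2, so d_o2 = +40.18 cm.
Lens 2: 1/d_i2 = 1/f₂ − 1/d_o2 = 1/(18.0) − 1/(40.18) = 0.03067, so d_i2 = 32.6 cm.
The final image is real, 32.6 cm to the right of lens 2 (overall magnification ≈ -0.13).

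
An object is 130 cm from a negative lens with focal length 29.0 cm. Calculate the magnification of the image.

m = +0.182

For a negative lens, f = -29.0 cm.
1/d_i = 1/f − 1/d_o = 1/(-29.00) − 1/(130) = -0.04218, so d_i = -23.71 cm.
m = −d_i/d_o = −(-23.71)/(130) = +0.182.
The image is virtual, upright and reduced, on the same side as the object.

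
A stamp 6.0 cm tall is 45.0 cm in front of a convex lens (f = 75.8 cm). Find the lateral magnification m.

1/d_i = 1/f − 1/d_o = 1/(75.80) − 1/(45.0) = -0.009030, so d_i = -110.7 cm.
m = −d_i/d_o = −(-110.7)/(45.0) = +2.46.
The image is virtual, upright and enlarged, on the same side as the object.

m = +2.46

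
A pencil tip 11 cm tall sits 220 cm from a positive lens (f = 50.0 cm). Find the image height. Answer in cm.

3.24 cm

1/d_i = 1/f − 1/d_o = 1/(50.00) − 1/(220) = 0.01545, so d_i = 64.71 cm.
m = −d_i/d_o = -0.2941.
|h_i| = |m|·h_o = 0.2941 × 11 = 3.24 cm. The image is real, inverted and reduced, on the far side of the lens.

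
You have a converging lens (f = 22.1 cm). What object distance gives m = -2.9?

m = −d_i/d_o ⇒ d_i = −m·d_o.
1/f = 1/d_o + 1/d_i = 1/d_o − 1/(m·d_o) = (1 − 1/m)/d_o, so d_o = f(1 − 1/m) = (22.10)(1 − 1/(-2.9)) = 29.7 cm.

29.7 cm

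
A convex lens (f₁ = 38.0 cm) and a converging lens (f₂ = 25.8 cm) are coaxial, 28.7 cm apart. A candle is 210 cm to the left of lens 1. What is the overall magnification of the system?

m = -0.131

Lens 1: 1/d_i1 = 1/(38.0) − 1/(210) = 0.02155, so d_i1 = 46.40 cm; m₁ = −d_i1/d_o1 = -0.2210.
d_o2 = 28.7 − (46.40) = -17.70 cm (virtual object).
Lens 2: 1/d_i2 = 1/(25.8) − 1/(-17.70) = 0.09526, so d_i2 = 10.50 cm; m₂ = −d_i2/d_o2 = +0.5931.
m = m₁·m₂ = (-0.2210)(+0.5931) = -0.131.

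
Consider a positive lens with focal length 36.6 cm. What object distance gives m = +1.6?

m = −d_i/d_o ⇒ d_i = −m·d_o.
1/f = 1/d_o + 1/d_i = 1/d_o − 1/(m·d_o) = (1 − 1/m)/d_o, so d_o = f(1 − 1/m) = (36.60)(1 − 1/(+1.6)) = 13.7 cm.

13.7 cm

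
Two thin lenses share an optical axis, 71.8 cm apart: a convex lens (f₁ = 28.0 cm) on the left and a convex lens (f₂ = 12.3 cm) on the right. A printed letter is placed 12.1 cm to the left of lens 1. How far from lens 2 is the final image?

Lens 1: 1/d_i1 = 1/f₁ − 1/d_o1 = 1/(28.0) − 1/(12.1) = -0.04693, so d_i1 = -21.31 cm.
The intermediate image is 21.31 cm to the left of lens 1 (virtual), which is 71.8 − (-21.31) = 93.11 cm to the left of lens 2, so d_o2 = +93.11 cm.
Lens 2: 1/d_i2 = 1/f₂ − 1/d_o2 = 1/(12.3) − 1/(93.11) = 0.07056, so d_i2 = 14.2 cm.
The final image is real, 14.2 cm to the right of lens 2 (overall magnification ≈ -0.27).

14.2 cm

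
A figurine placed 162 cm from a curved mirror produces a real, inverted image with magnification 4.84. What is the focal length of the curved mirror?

m = −d_i/d_o ⇒ d_i = −m·d_o = −(-4.84)·(162) = 784.1 cm.
1/f = 1/d_o + 1/d_i = 1/(162) + 1/(784.1) = 0.007448, so f = 134 cm.
Since f is positive, the curved mirror is concave.

f = 134 cm (concave)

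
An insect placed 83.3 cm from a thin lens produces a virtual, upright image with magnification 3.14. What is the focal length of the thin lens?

m = −d_i/d_o ⇒ d_i = −m·d_o = −(+3.14)·(83.3) = -261.6 cm.
1/f = 1/d_o + 1/d_i = 1/(83.3) + 1/(-261.6) = 0.008182, so f = 122 cm.
Since f is positive, the thin lens is converging.

f = 122 cm (converging)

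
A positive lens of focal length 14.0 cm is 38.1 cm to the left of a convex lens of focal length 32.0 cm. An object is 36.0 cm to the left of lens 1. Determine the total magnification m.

m = -1.21

Lens 1: 1/d_i1 = 1/(14.0) − 1/(36.0) = 0.04365, so d_i1 = 22.91 cm; m₁ = −d_i1/d_o1 = -0.6364.
d_o2 = 38.1 − (22.91) = 15.19 cm.
Lens 2: 1/d_i2 = 1/(32.0) − 1/(15.19) = -0.03458, so d_i2 = -28.92 cm; m₂ = −d_i2/d_o2 = +1.904.
m = m₁·m₂ = (-0.6364)(+1.904) = -1.21.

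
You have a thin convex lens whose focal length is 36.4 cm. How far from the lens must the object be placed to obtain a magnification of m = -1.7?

m = −d_i/d_o ⇒ d_i = −m·d_o.
1/f = 1/d_o + 1/d_i = 1/d_o − 1/(m·d_o) = (1 − 1/m)/d_o, so d_o = f(1 − 1/m) = (36.40)(1 − 1/(-1.7)) = 57.8 cm.

57.8 cm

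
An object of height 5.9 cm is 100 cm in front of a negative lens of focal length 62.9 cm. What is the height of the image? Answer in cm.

For a negative lens, f = -62.9 cm.
1/d_i = 1/f − 1/d_o = 1/(-62.90) − 1/(100) = -0.02590, so d_i = -38.61 cm.
m = −d_i/d_o = +0.3861.
|h_i| = |m|·h_o = 0.3861 × 5.9 = 2.28 cm. The image is virtual, upright and reduced, on the same side as the object.

2.28 cm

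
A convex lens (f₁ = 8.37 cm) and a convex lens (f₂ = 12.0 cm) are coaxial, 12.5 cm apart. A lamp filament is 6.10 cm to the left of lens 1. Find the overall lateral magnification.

Lens 1: 1/d_i1 = 1/(8.37) − 1/(6.10) = -0.04446, so d_i1 = -22.49 cm; m₁ = −d_i1/d_o1 = +3.687.
d_o2 = 12.5 − (-22.49) = 34.99 cm.
Lens 2: 1/d_i2 = 1/(12.0) − 1/(34.99) = 0.05475, so d_i2 = 18.26 cm; m₂ = −d_i2/d_o2 = -0.5220.
m = m₁·m₂ = (+3.687)(-0.5220) = -1.92.

m = -1.92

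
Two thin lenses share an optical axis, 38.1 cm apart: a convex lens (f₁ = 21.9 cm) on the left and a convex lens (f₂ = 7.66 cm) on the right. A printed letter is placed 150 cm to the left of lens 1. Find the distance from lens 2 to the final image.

19.9 cm

Lens 1: 1/d_i1 = 1/f₁ − 1/d_o1 = 1/(21.9) − 1/(150) = 0.03900, so d_i1 = 25.64 cm.
The intermediate image is 25.64 cm to the right of lens 1, which is 38.1 − (25.64) = 12.46 cm to the left of lens 2, so d_o2 = +12.46 cm.
Lens 2: 1/d_i2 = 1/f₂ − 1/d_o2 = 1/(7.66) − 1/(12.46) = 0.05029, so d_i2 = 19.9 cm.
The final image is real, 19.9 cm to the right of lens 2 (overall magnification ≈ 0.27).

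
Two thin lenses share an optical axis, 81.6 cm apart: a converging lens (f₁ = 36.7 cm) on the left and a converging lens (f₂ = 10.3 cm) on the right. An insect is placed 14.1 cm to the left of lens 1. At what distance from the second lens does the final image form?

Lens 1: 1/d_i1 = 1/f₁ − 1/d_o1 = 1/(36.7) − 1/(14.1) = -0.04367, so d_i1 = -22.90 cm.
The intermediate image is 22.90 cm to the left of lens 1 (virtual), which is 81.6 − (-22.90) = 104.5 cm to the left of lens 2, so d_o2 = +104.5 cm.
Lens 2: 1/d_i2 = 1/f₂ − 1/d_o2 = 1/(10.3) − 1/(104.5) = 0.08752, so d_i2 = 11.4 cm.
The final image is real, 11.4 cm to the right of lens 2 (overall magnification ≈ -0.18).

11.4 cm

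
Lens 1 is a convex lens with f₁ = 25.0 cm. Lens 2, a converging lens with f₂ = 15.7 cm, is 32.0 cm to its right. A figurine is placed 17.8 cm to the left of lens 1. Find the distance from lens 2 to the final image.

Lens 1: 1/d_i1 = 1/f₁ − 1/d_o1 = 1/(25.0) − 1/(17.8) = -0.01618, so d_i1 = -61.81 cm.
The intermediate image is 61.81 cm to the left of lens 1 (virtual), which is 32.0 − (-61.81) = 93.81 cm to the left of lens 2, so d_o2 = +93.81 cm.
Lens 2: 1/d_i2 = 1/f₂ − 1/d_o2 = 1/(15.7) − 1/(93.81) = 0.05303, so d_i2 = 18.9 cm.
The final image is real, 18.9 cm to the right of lens 2 (overall magnification ≈ -0.70).

18.9 cm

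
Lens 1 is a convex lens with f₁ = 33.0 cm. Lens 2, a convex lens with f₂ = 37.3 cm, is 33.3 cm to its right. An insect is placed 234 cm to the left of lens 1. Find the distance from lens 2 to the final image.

Lens 1: 1/d_i1 = 1/f₁ − 1/d_o1 = 1/(33.0) − 1/(234) = 0.02603, so d_i1 = 38.42 cm.
The intermediate image is 38.42 cm to the right of lens 1, which lies 5.120 cm to the right of lens 2 — a virtual object — so d_o2 = −5.120 cm.
Lens 2: 1/d_i2 = 1/f₂ − 1/d_o2 = 1/(37.3) − 1/(-5.120) = 0.2221, so d_i2 = 4.50 cm.
The final image is real, 4.50 cm to the right of lens 2 (overall magnification ≈ -0.14).

4.50 cm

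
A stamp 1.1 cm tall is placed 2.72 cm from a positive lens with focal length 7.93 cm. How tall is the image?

1/d_i = 1/f − 1/d_o = 1/(7.930) − 1/(2.72) = -0.2415, so d_i = -4.140 cm.
m = −d_i/d_o = +1.522.
|h_i| = |m|·h_o = 1.522 × 1.1 = 1.67 cm. The image is virtual, upright and enlarged, on the same side as the object.

1.67 cm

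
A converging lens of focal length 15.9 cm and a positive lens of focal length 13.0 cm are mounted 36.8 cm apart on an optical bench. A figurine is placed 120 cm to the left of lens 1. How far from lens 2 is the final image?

43.9 cm

Lens 1: 1/d_i1 = 1/f₁ − 1/d_o1 = 1/(15.9) − 1/(120) = 0.05456, so d_i1 = 18.33 cm.
The intermediate image is 18.33 cm to the right of lens 1, which is 36.8 − (18.33) = 18.47 cm to the left of lens 2, so d_o2 = +18.47 cm.
Lens 2: 1/d_i2 = 1/f₂ − 1/d_o2 = 1/(13.0) − 1/(18.47) = 0.02278, so d_i2 = 43.9 cm.
The final image is real, 43.9 cm to the right of lens 2 (overall magnification ≈ 0.36).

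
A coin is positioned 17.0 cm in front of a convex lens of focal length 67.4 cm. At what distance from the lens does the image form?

22.7 cm

Lens equation: 1/q = 1/f − 1/p = 1/(67.40) − 1/(17.0) = 0.01484 − 0.05882 = -0.04399, so q = -22.7 cm.
The image is virtual, upright and enlarged, on the same side as the object.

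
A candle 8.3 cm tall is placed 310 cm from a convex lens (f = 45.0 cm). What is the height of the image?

1/d_i = 1/f − 1/d_o = 1/(45.00) − 1/(310) = 0.01900, so d_i = 52.64 cm.
m = −d_i/d_o = -0.1698.
|h_i| = |m|·h_o = 0.1698 × 8.3 = 1.41 cm. The image is real, inverted and reduced, on the far side of the lens.

1.41 cm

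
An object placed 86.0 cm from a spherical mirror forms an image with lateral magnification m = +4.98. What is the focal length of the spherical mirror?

m = −d_i/d_o ⇒ d_i = −m·d_o = −(+4.98)·(86.0) = -428.3 cm.
1/f = 1/d_o + 1/d_i = 1/(86.0) + 1/(-428.3) = 0.009293, so f = 108 cm.
Since f is positive, the spherical mirror is concave.

f = 108 cm (concave)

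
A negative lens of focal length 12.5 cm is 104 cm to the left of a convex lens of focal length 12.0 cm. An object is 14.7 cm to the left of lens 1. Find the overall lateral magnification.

f₁ = −12.5 cm (diverging).
Lens 1: 1/d_i1 = 1/(-12.5) − 1/(14.7) = -0.1480, so d_i1 = -6.756 cm; m₁ = −d_i1/d_o1 = +0.4596.
d_o2 = 104 − (-6.756) = 110.8 cm.
Lens 2: 1/d_i2 = 1/(12.0) − 1/(110.8) = 0.07431, so d_i2 = 13.46 cm; m₂ = −d_i2/d_o2 = -0.1215.
m = m₁·m₂ = (+0.4596)(-0.1215) = -0.0558.

m = -0.0558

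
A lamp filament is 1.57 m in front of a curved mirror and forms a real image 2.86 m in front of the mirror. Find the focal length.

Real image ⇒ d_i = +2.86 m.
1/f = 1/d_o + 1/d_i = 1/(1.57) + 1/(2.86) = 0.9866, so f = 1.01 m.
Since f is positive, the curved mirror is concave.

f = 1.01 m (concave)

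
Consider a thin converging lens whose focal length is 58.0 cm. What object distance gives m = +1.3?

m = −d_i/d_o ⇒ d_i = −m·d_o.
1/f = 1/d_o + 1/d_i = 1/d_o − 1/(m·d_o) = (1 − 1/m)/d_o, so d_o = f(1 − 1/m) = (58.00)(1 − 1/(+1.3)) = 13.4 cm.

13.4 cm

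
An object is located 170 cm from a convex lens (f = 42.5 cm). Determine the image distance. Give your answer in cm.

Lens equation: 1/q = 1/f − 1/p = 1/(42.50) − 1/(170) = 0.02353 − 0.005882 = 0.01765, so q = 56.7 cm.
The image is real, inverted and reduced, on the far side of the lens.

56.7 cm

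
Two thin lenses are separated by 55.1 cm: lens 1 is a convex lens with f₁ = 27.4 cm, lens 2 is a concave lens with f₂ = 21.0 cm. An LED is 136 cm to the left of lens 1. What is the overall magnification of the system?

m = -0.127

Lens 1: 1/d_i1 = 1/(27.4) − 1/(136) = 0.02914, so d_i1 = 34.31 cm; m₁ = −d_i1/d_o1 = -0.2523.
d_o2 = 55.1 − (34.31) = 20.79 cm.
f₂ = −21.0 cm (diverging).
Lens 2: 1/d_i2 = 1/(-21.0) − 1/(20.79) = -0.09572, so d_i2 = -10.45 cm; m₂ = −d_i2/d_o2 = +0.5025.
m = m₁·m₂ = (-0.2523)(+0.5025) = -0.127.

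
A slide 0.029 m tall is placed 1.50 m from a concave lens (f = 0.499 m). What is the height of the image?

For a concave lens, f = -0.499 m.
1/d_i = 1/f − 1/d_o = 1/(-0.4990) − 1/(1.50) = -2.671, so d_i = -0.3744 m.
m = −d_i/d_o = +0.2496.
|h_i| = |m|·h_o = 0.2496 × 0.029 = 0.00724 m. The image is virtual, upright and reduced, on the same side as the object.

0.00724 m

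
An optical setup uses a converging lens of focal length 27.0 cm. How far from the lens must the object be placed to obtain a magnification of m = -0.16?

196 cm

m = −d_i/d_o ⇒ d_i = −m·d_o.
1/f = 1/d_o + 1/d_i = 1/d_o − 1/(m·d_o) = (1 − 1/m)/d_o, so d_o = f(1 − 1/m) = (27.00)(1 − 1/(-0.16)) = 196 cm.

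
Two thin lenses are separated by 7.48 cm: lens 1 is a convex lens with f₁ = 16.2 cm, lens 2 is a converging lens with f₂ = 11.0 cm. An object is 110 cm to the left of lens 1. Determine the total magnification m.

m = -0.0844

Lens 1: 1/d_i1 = 1/(16.2) − 1/(110) = 0.05264, so d_i1 = 19.00 cm; m₁ = −d_i1/d_o1 = -0.1727.
d_o2 = 7.48 − (19.00) = -11.52 cm (virtual object).
Lens 2: 1/d_i2 = 1/(11.0) − 1/(-11.52) = 0.1777, so d_i2 = 5.627 cm; m₂ = −d_i2/d_o2 = +0.4885.
m = m₁·m₂ = (-0.1727)(+0.4885) = -0.0844.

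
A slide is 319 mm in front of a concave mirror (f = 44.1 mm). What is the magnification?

1/d_i = 1/f − 1/d_o = 1/(44.10) − 1/(319) = 0.01954, so d_i = 51.17 mm.
m = −d_i/d_o = −(51.17)/(319) = -0.160.
The image is real, inverted and reduced, in front of the mirror.

m = -0.160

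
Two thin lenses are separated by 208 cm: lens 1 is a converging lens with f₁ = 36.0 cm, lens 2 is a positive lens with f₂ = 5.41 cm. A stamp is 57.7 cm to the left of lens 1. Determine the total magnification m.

m = +0.0840

Lens 1: 1/d_i1 = 1/(36.0) − 1/(57.7) = 0.01045, so d_i1 = 95.72 cm; m₁ = −d_i1/d_o1 = -1.659.
d_o2 = 208 − (95.72) = 112.3 cm.
Lens 2: 1/d_i2 = 1/(5.41) − 1/(112.3) = 0.1759, so d_i2 = 5.684 cm; m₂ = −d_i2/d_o2 = -0.05061.
m = m₁·m₂ = (-1.659)(-0.05061) = +0.0840.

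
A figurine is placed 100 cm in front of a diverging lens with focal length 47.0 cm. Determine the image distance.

For a diverging lens, f = -47.0 cm.
Lens equation: 1/s_i = 1/f − 1/s_o = 1/(-47.00) − 1/(100) = -0.02128 − 0.01000 = -0.03128, so s_i = -32.0 cm.
The image is virtual, upright and reduced, on the same side as the object.

32.0 cm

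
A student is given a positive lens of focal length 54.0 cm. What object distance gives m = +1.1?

m = −d_i/d_o ⇒ d_i = −m·d_o.
1/f = 1/d_o + 1/d_i = 1/d_o − 1/(m·d_o) = (1 − 1/m)/d_o, so d_o = f(1 − 1/m) = (54.00)(1 − 1/(+1.1)) = 4.91 cm.

4.91 cm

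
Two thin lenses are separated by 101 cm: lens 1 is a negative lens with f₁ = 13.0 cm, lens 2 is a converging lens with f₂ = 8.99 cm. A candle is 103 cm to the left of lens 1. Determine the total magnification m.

f₁ = −13.0 cm (diverging).
Lens 1: 1/d_i1 = 1/(-13.0) − 1/(103) = -0.08663, so d_i1 = -11.54 cm; m₁ = −d_i1/d_o1 = +0.1120.
d_o2 = 101 − (-11.54) = 112.5 cm.
Lens 2: 1/d_i2 = 1/(8.99) − 1/(112.5) = 0.1023, so d_i2 = 9.771 cm; m₂ = −d_i2/d_o2 = -0.08685.
m = m₁·m₂ = (+0.1120)(-0.08685) = -0.00973.

m = -0.00973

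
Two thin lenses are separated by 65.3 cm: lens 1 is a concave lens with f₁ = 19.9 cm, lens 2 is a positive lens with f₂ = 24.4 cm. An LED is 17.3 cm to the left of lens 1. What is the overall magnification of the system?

m = -0.260

f₁ = −19.9 cm (diverging).
Lens 1: 1/d_i1 = 1/(-19.9) − 1/(17.3) = -0.1081, so d_i1 = -9.255 cm; m₁ = −d_i1/d_o1 = +0.5350.
d_o2 = 65.3 − (-9.255) = 74.55 cm.
Lens 2: 1/d_i2 = 1/(24.4) − 1/(74.55) = 0.02757, so d_i2 = 36.27 cm; m₂ = −d_i2/d_o2 = -0.4865.
m = m₁·m₂ = (+0.5350)(-0.4865) = -0.260.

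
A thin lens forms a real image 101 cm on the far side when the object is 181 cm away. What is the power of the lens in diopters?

P = +1.54 D

d_i = +101 cm.
1/f = 1/d_o + 1/d_i = 1/(181) + 1/(101) = 0.01543 cm⁻¹.
f = 64.83 cm = 0.6483 m, so P = 1/f = +1.54 D.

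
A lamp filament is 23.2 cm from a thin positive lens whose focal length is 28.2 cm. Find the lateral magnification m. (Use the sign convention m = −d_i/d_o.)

1/d_i = 1/f − 1/d_o = 1/(28.20) − 1/(23.2) = -0.007642, so d_i = -130.8 cm.
m = −d_i/d_o = −(-130.8)/(23.2) = +5.64.
The image is virtual, upright and enlarged, on the same side as the object.

m = +5.64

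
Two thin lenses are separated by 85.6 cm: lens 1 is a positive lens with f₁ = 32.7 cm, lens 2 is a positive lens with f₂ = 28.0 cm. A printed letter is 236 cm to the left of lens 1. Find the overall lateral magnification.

Lens 1: 1/d_i1 = 1/(32.7) − 1/(236) = 0.02634, so d_i1 = 37.96 cm; m₁ = −d_i1/d_o1 = -0.1608.
d_o2 = 85.6 − (37.96) = 47.64 cm.
Lens 2: 1/d_i2 = 1/(28.0) − 1/(47.64) = 0.01472, so d_i2 = 67.92 cm; m₂ = −d_i2/d_o2 = -1.426.
m = m₁·m₂ = (-0.1608)(-1.426) = +0.229.

m = +0.229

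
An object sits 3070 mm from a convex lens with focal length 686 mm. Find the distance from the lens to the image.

Thin-lens equation: 1/s_i = 1/f − 1/s_o = 1/(686.0) − 1/(3070) = 0.001458 − 0.0003257 = 0.001132, so s_i = 883 mm.
The image is real, inverted and reduced, on the far side of the lens.

883 mm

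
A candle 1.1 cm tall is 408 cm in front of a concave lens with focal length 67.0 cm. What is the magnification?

For a concave lens, f = -67.0 cm.
1/d_i = 1/f − 1/d_o = 1/(-67.00) − 1/(408) = -0.01738, so d_i = -57.55 cm.
m = −d_i/d_o = −(-57.55)/(408) = +0.141.
The image is virtual, upright and reduced, on the same side as the object.

m = +0.141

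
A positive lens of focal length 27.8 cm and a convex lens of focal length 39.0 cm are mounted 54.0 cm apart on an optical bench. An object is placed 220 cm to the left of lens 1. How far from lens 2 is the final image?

Lens 1: 1/d_i1 = 1/f₁ − 1/d_o1 = 1/(27.8) − 1/(220) = 0.03143, so d_i1 = 31.82 cm.
The intermediate image is 31.82 cm to the right of lens 1, which is 54.0 − (31.82) = 22.18 cm to the left of lens 2, so d_o2 = +22.18 cm.
Lens 2: 1/d_i2 = 1/f₂ − 1/d_o2 = 1/(39.0) − 1/(22.18) = -0.01944, so d_i2 = -51.4 cm.
The final image is virtual, 51.4 cm to the left of lens 2 (overall magnification ≈ -0.34).

51.4 cm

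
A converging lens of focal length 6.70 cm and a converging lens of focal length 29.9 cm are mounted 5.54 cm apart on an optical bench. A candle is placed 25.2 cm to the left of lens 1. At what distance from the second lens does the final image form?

3.20 cm

Lens 1: 1/d_i1 = 1/f₁ − 1/d_o1 = 1/(6.70) − 1/(25.2) = 0.1096, so d_i1 = 9.126 cm.
The intermediate image is 9.126 cm to the right of lens 1, which lies 3.586 cm to the right of lens 2 — a virtual object — so d_o2 = −3.586 cm.
Lens 2: 1/d_i2 = 1/f₂ − 1/d_o2 = 1/(29.9) − 1/(-3.586) = 0.3123, so d_i2 = 3.20 cm.
The final image is real, 3.20 cm to the right of lens 2 (overall magnification ≈ -0.32).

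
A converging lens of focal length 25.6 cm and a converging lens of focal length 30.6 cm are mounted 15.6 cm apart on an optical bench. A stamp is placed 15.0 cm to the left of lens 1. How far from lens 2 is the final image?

Lens 1: 1/d_i1 = 1/f₁ − 1/d_o1 = 1/(25.6) − 1/(15.0) = -0.02760, so d_i1 = -36.23 cm.
The intermediate image is 36.23 cm to the left of lens 1 (virtual), which is 15.6 − (-36.23) = 51.83 cm to the left of lens 2, so d_o2 = +51.83 cm.
Lens 2: 1/d_i2 = 1/f₂ − 1/d_o2 = 1/(30.6) − 1/(51.83) = 0.01339, so d_i2 = 74.7 cm.
The final image is real, 74.7 cm to the right of lens 2 (overall magnification ≈ -3.5).

74.7 cm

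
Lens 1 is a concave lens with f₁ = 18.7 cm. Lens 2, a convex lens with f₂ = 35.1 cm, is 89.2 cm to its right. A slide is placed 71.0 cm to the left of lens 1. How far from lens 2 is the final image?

Lens 1 is diverging, so f₁ = −18.7 cm.
Lens 1: 1/d_i1 = 1/f₁ − 1/d_o1 = 1/(-18.7) − 1/(71.0) = -0.06756, so d_i1 = -14.80 cm.
The intermediate image is 14.80 cm to the left of lens 1 (virtual), which is 89.2 − (-14.80) = 104.0 cm to the left of lens 2, so d_o2 = +104.0 cm.
Lens 2: 1/d_i2 = 1/f₂ − 1/d_o2 = 1/(35.1) − 1/(104.0) = 0.01887, so d_i2 = 53.0 cm.
The final image is real, 53.0 cm to the right of lens 2 (overall magnification ≈ -0.11).

53.0 cm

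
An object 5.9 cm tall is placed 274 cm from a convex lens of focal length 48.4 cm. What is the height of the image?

1/d_i = 1/f − 1/d_o = 1/(48.40) − 1/(274) = 0.01701, so d_i = 58.78 cm.
m = −d_i/d_o = -0.2145.
|h_i| = |m|·h_o = 0.2145 × 5.9 = 1.27 cm. The image is real, inverted and reduced, on the far side of the lens.

1.27 cm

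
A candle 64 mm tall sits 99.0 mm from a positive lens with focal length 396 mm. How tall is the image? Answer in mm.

85.3 mm

1/d_i = 1/f − 1/d_o = 1/(396.0) − 1/(99.0) = -0.007576, so d_i = -132.0 mm.
m = −d_i/d_o = +1.333.
|h_i| = |m|·h_o = 1.333 × 64 = 85.3 mm. The image is virtual, upright and enlarged, on the same side as the object.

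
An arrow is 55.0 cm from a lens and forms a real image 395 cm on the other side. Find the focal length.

Real image ⇒ d_i = +395 cm.
1/f = 1/d_o + 1/d_i = 1/(55.0) + 1/(395) = 0.02071, so f = 48.3 cm.
Since f is positive, the lens is converging.

f = 48.3 cm (converging)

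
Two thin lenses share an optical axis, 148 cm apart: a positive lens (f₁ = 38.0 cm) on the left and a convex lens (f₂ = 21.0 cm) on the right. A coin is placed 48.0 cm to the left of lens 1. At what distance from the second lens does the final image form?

13.0 cm

Lens 1: 1/d_i1 = 1/f₁ − 1/d_o1 = 1/(38.0) − 1/(48.0) = 0.005482, so d_i1 = 182.4 cm.
The intermediate image is 182.4 cm to the right of lens 1, which lies 34.40 cm to the right of lens 2 — a virtual object — so d_o2 = −34.40 cm.
Lens 2: 1/d_i2 = 1/f₂ − 1/d_o2 = 1/(21.0) − 1/(-34.40) = 0.07669, so d_i2 = 13.0 cm.
The final image is real, 13.0 cm to the right of lens 2 (overall magnification ≈ -1.4).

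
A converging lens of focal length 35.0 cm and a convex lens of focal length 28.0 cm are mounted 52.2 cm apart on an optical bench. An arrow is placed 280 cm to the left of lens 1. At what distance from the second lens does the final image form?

21.6 cm

Lens 1: 1/d_i1 = 1/f₁ − 1/d_o1 = 1/(35.0) − 1/(280) = 0.02500, so d_i1 = 40.00 cm.
The intermediate image is 40.00 cm to the right of lens 1, which is 52.2 − (40.00) = 12.20 cm to the left of lens 2, so d_o2 = +12.20 cm.
Lens 2: 1/d_i2 = 1/f₂ − 1/d_o2 = 1/(28.0) − 1/(12.20) = -0.04625, so d_i2 = -21.6 cm.
The final image is virtual, 21.6 cm to the left of lens 2 (overall magnification ≈ -0.25).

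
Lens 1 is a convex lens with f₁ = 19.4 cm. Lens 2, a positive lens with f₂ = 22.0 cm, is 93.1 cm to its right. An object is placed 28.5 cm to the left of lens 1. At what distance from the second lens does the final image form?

Lens 1: 1/d_i1 = 1/f₁ − 1/d_o1 = 1/(19.4) − 1/(28.5) = 0.01646, so d_i1 = 60.76 cm.
The intermediate image is 60.76 cm to the right of lens 1, which is 93.1 − (60.76) = 32.34 cm to the left of lens 2, so d_o2 = +32.34 cm.
Lens 2: 1/d_i2 = 1/f₂ − 1/d_o2 = 1/(22.0) − 1/(32.34) = 0.01453, so d_i2 = 68.8 cm.
The final image is real, 68.8 cm to the right of lens 2 (overall magnification ≈ 4.5).

68.8 cm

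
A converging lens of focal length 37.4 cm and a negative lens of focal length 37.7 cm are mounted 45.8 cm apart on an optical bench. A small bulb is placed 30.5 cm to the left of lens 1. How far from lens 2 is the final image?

32.0 cm

Lens 1: 1/d_i1 = 1/f₁ − 1/d_o1 = 1/(37.4) − 1/(30.5) = -0.006049, so d_i1 = -165.3 cm.
The intermediate image is 165.3 cm to the left of lens 1 (virtual), which is 45.8 − (-165.3) = 211.1 cm to the left of lens 2, so d_o2 = +211.1 cm.
Lens 2 is diverging, so f₂ = −37.7 cm.
Lens 2: 1/d_i2 = 1/f₂ − 1/d_o2 = 1/(-37.7) − 1/(211.1) = -0.03126, so d_i2 = -32.0 cm.
The final image is virtual, 32.0 cm to the left of lens 2 (overall magnification ≈ 0.82).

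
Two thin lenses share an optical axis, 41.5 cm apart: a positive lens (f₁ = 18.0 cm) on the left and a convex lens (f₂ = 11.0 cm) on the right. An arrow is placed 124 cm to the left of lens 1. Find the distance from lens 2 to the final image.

Lens 1: 1/d_i1 = 1/f₁ − 1/d_o1 = 1/(18.0) − 1/(124) = 0.04749, so d_i1 = 21.06 cm.
The intermediate image is 21.06 cm to the right of lens 1, which is 41.5 − (21.06) = 20.44 cm to the left of lens 2, so d_o2 = +20.44 cm.
Lens 2: 1/d_i2 = 1/f₂ − 1/d_o2 = 1/(11.0) − 1/(20.44) = 0.04199, so d_i2 = 23.8 cm.
The final image is real, 23.8 cm to the right of lens 2 (overall magnification ≈ 0.20).

23.8 cm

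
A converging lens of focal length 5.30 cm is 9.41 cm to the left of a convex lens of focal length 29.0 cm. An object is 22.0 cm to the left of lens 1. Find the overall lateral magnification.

Lens 1: 1/d_i1 = 1/(5.30) − 1/(22.0) = 0.1432, so d_i1 = 6.982 cm; m₁ = −d_i1/d_o1 = -0.3174.
d_o2 = 9.41 − (6.982) = 2.428 cm.
Lens 2: 1/d_i2 = 1/(29.0) − 1/(2.428) = -0.3774, so d_i2 = -2.650 cm; m₂ = −d_i2/d_o2 = +1.091.
m = m₁·m₂ = (-0.3174)(+1.091) = -0.346.

m = -0.346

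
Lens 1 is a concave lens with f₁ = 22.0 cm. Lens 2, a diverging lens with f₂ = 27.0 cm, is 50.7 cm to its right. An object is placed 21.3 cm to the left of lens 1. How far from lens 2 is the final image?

18.8 cm

Lens 1 is diverging, so f₁ = −22.0 cm.
Lens 1: 1/d_i1 = 1/f₁ − 1/d_o1 = 1/(-22.0) − 1/(21.3) = -0.09240, so d_i1 = -10.82 cm.
The intermediate image is 10.82 cm to the left of lens 1 (virtual), which is 50.7 − (-10.82) = 61.52 cm to the left of lens 2, so d_o2 = +61.52 cm.
Lens 2 is diverging, so f₂ = −27.0 cm.
Lens 2: 1/d_i2 = 1/f₂ − 1/d_o2 = 1/(-27.0) − 1/(61.52) = -0.05329, so d_i2 = -18.8 cm.
The final image is virtual, 18.8 cm to the left of lens 2 (overall magnification ≈ 0.15).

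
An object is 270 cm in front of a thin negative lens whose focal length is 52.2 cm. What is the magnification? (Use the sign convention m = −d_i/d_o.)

For a negative lens, f = -52.2 cm.
1/d_i = 1/f − 1/d_o = 1/(-52.20) − 1/(270) = -0.02286, so d_i = -43.74 cm.
m = −d_i/d_o = −(-43.74)/(270) = +0.162.
The image is virtual, upright and reduced, on the same side as the object.

m = +0.162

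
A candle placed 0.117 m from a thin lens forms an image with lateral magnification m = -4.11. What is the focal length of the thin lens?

m = −d_i/d_o ⇒ d_i = −m·d_o = −(-4.11)·(0.117) = 0.4809 m.
1/f = 1/d_o + 1/d_i = 1/(0.117) + 1/(0.4809) = 10.63, so f = 0.0941 m.
Since f is positive, the thin lens is converging.

f = 0.0941 m (converging)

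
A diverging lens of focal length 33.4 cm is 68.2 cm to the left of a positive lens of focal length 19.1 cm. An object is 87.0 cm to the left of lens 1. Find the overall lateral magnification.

f₁ = −33.4 cm (diverging).
Lens 1: 1/d_i1 = 1/(-33.4) − 1/(87.0) = -0.04143, so d_i1 = -24.13 cm; m₁ = −d_i1/d_o1 = +0.2774.
d_o2 = 68.2 − (-24.13) = 92.33 cm.
Lens 2: 1/d_i2 = 1/(19.1) − 1/(92.33) = 0.04153, so d_i2 = 24.08 cm; m₂ = −d_i2/d_o2 = -0.2608.
m = m₁·m₂ = (+0.2774)(-0.2608) = -0.0723.

m = -0.0723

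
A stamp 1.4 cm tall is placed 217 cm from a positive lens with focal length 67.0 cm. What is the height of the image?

1/d_i = 1/f − 1/d_o = 1/(67.00) − 1/(217) = 0.01032, so d_i = 96.93 cm.
m = −d_i/d_o = -0.4467.
|h_i| = |m|·h_o = 0.4467 × 1.4 = 0.625 cm. The image is real, inverted and reduced, on the far side of the lens.

0.625 cm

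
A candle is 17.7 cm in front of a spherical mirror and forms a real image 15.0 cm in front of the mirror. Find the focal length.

f = 8.12 cm (concave)

Real image ⇒ d_i = +15.0 cm.
1/f = 1/d_o + 1/d_i = 1/(17.7) + 1/(15.0) = 0.1232, so f = 8.12 cm.
Since f is positive, the spherical mirror is concave.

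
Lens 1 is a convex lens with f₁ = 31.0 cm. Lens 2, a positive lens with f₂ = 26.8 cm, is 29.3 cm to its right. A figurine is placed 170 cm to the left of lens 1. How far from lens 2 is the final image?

Lens 1: 1/d_i1 = 1/f₁ − 1/d_o1 = 1/(31.0) − 1/(170) = 0.02638, so d_i1 = 37.91 cm.
The intermediate image is 37.91 cm to the right of lens 1, which lies 8.610 cm to the right of lens 2 — a virtual object — so d_o2 = −8.610 cm.
Lens 2: 1/d_i2 = 1/f₂ − 1/d_o2 = 1/(26.8) − 1/(-8.610) = 0.1535, so d_i2 = 6.52 cm.
The final image is real, 6.52 cm to the right of lens 2 (overall magnification ≈ -0.17).

6.52 cm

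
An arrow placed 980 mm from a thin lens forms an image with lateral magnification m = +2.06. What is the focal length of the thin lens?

m = −d_i/d_o ⇒ d_i = −m·d_o = −(+2.06)·(980) = -2019 mm.
1/f = 1/d_o + 1/d_i = 1/(980) + 1/(-2019) = 0.0005251, so f = 1900 mm.
Since f is positive, the thin lens is converging.

f = 1900 mm (converging)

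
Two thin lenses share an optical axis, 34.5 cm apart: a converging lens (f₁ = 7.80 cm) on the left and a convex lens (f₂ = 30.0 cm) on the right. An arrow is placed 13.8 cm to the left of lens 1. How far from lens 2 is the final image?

Lens 1: 1/d_i1 = 1/f₁ − 1/d_o1 = 1/(7.80) − 1/(13.8) = 0.05574, so d_i1 = 17.94 cm.
The intermediate image is 17.94 cm to the right of lens 1, which is 34.5 − (17.94) = 16.56 cm to the left of lens 2, so d_o2 = +16.56 cm.
Lens 2: 1/d_i2 = 1/f₂ − 1/d_o2 = 1/(30.0) − 1/(16.56) = -0.02705, so d_i2 = -37.0 cm.
The final image is virtual, 37.0 cm to the left of lens 2 (overall magnification ≈ -2.9).

37.0 cm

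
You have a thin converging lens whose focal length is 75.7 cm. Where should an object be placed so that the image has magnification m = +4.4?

58.5 cm

m = −d_i/d_o ⇒ d_i = −m·d_o.
1/f = 1/d_o + 1/d_i = 1/d_o − 1/(m·d_o) = (1 − 1/m)/d_o, so d_o = f(1 − 1/m) = (75.70)(1 − 1/(+4.4)) = 58.5 cm.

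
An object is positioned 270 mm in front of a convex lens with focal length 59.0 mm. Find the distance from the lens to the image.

Lens equation: 1/q = 1/f − 1/p = 1/(59.00) − 1/(270) = 0.01695 − 0.003704 = 0.01325, so q = 75.5 mm.
The image is real, inverted and reduced, on the far side of the lens.

75.5 mm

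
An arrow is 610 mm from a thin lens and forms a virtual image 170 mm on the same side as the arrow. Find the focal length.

f = -236 mm (diverging)

Virtual image ⇒ d_i = −170 mm.
1/f = 1/d_o + 1/d_i = 1/(610) + 1/(-170) = -0.004243, so f = -236 mm.
Since f is negative, the thin lens is diverging.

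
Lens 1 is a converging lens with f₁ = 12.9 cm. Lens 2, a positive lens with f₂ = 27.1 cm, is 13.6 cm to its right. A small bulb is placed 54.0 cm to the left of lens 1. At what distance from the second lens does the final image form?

Lens 1: 1/d_i1 = 1/f₁ − 1/d_o1 = 1/(12.9) − 1/(54.0) = 0.05900, so d_i1 = 16.95 cm.
The intermediate image is 16.95 cm to the right of lens 1, which lies 3.350 cm to the right of lens 2 — a virtual object — so d_o2 = −3.350 cm.
Lens 2: 1/d_i2 = 1/f₂ − 1/d_o2 = 1/(27.1) − 1/(-3.350) = 0.3354, so d_i2 = 2.98 cm.
The final image is real, 2.98 cm to the right of lens 2 (overall magnification ≈ -0.28).

2.98 cm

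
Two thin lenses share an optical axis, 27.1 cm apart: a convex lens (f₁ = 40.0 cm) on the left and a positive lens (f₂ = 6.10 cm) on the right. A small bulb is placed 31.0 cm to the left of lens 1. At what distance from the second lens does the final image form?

Lens 1: 1/d_i1 = 1/f₁ − 1/d_o1 = 1/(40.0) − 1/(31.0) = -0.007258, so d_i1 = -137.8 cm.
The intermediate image is 137.8 cm to the left of lens 1 (virtual), which is 27.1 − (-137.8) = 164.9 cm to the left of lens 2, so d_o2 = +164.9 cm.
Lens 2: 1/d_i2 = 1/f₂ − 1/d_o2 = 1/(6.10) − 1/(164.9) = 0.1579, so d_i2 = 6.33 cm.
The final image is real, 6.33 cm to the right of lens 2 (overall magnification ≈ -0.17).

6.33 cm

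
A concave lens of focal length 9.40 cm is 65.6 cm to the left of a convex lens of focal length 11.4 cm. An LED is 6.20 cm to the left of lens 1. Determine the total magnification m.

m = -0.119

f₁ = −9.40 cm (diverging).
Lens 1: 1/d_i1 = 1/(-9.40) − 1/(6.20) = -0.2677, so d_i1 = -3.736 cm; m₁ = −d_i1/d_o1 = +0.6026.
d_o2 = 65.6 − (-3.736) = 69.34 cm.
Lens 2: 1/d_i2 = 1/(11.4) − 1/(69.34) = 0.07330, so d_i2 = 13.64 cm; m₂ = −d_i2/d_o2 = -0.1968.
m = m₁·m₂ = (+0.6026)(-0.1968) = -0.119.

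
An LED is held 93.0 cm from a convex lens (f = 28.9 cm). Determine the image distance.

41.9 cm

Lens equation: 1/v = 1/f − 1/u = 1/(28.90) − 1/(93.0) = 0.03460 − 0.01075 = 0.02385, so v = 41.9 cm.
The image is real, inverted and reduced, on the far side of the lens.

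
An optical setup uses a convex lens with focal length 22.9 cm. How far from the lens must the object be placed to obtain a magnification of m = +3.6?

m = −d_i/d_o ⇒ d_i = −m·d_o.
1/f = 1/d_o + 1/d_i = 1/d_o − 1/(m·d_o) = (1 − 1/m)/d_o, so d_o = f(1 − 1/m) = (22.90)(1 − 1/(+3.6)) = 16.5 cm.

16.5 cm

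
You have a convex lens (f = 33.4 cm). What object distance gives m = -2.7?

45.8 cm

m = −d_i/d_o ⇒ d_i = −m·d_o.
1/f = 1/d_o + 1/d_i = 1/d_o − 1/(m·d_o) = (1 − 1/m)/d_o, so d_o = f(1 − 1/m) = (33.40)(1 − 1/(-2.7)) = 45.8 cm.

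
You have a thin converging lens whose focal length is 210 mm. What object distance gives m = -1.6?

m = −d_i/d_o ⇒ d_i = −m·d_o.
1/f = 1/d_o + 1/d_i = 1/d_o − 1/(m·d_o) = (1 − 1/m)/d_o, so d_o = f(1 − 1/m) = (210.0)(1 − 1/(-1.6)) = 341 mm.

341 mm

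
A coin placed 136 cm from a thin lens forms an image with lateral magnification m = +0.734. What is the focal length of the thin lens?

m = −d_i/d_o ⇒ d_i = −m·d_o = −(+0.734)·(136) = -99.82 cm.
1/f = 1/d_o + 1/d_i = 1/(136) + 1/(-99.82) = -0.002665, so f = -375 cm.
Since f is negative, the thin lens is diverging.

f = -375 cm (diverging)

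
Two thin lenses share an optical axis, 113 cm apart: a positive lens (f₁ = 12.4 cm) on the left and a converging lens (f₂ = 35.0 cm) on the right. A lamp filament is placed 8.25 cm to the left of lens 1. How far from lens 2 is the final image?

46.9 cm

Lens 1: 1/d_i1 = 1/f₁ − 1/d_o1 = 1/(12.4) − 1/(8.25) = -0.04057, so d_i1 = -24.65 cm.
The intermediate image is 24.65 cm to the left of lens 1 (virtual), which is 113 − (-24.65) = 137.7 cm to the left of lens 2, so d_o2 = +137.7 cm.
Lens 2: 1/d_i2 = 1/f₂ − 1/d_o2 = 1/(35.0) − 1/(137.7) = 0.02131, so d_i2 = 46.9 cm.
The final image is real, 46.9 cm to the right of lens 2 (overall magnification ≈ -1.0).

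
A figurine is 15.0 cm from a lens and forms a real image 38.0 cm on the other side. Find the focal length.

f = 10.8 cm (converging)

Real image ⇒ d_i = +38.0 cm.
1/f = 1/d_o + 1/d_i = 1/(15.0) + 1/(38.0) = 0.09298, so f = 10.8 cm.
Since f is positive, the lens is converging.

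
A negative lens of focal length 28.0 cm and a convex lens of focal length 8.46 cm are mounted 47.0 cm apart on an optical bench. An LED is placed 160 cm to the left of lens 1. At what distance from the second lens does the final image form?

Lens 1 is diverging, so f₁ = −28.0 cm.
Lens 1: 1/d_i1 = 1/f₁ − 1/d_o1 = 1/(-28.0) − 1/(160) = -0.04196, so d_i1 = -23.83 cm.
The intermediate image is 23.83 cm to the left of lens 1 (virtual), which is 47.0 − (-23.83) = 70.83 cm to the left of lens 2, so d_o2 = +70.83 cm.
Lens 2: 1/d_i2 = 1/f₂ − 1/d_o2 = 1/(8.46) − 1/(70.83) = 0.1041, so d_i2 = 9.61 cm.
The final image is real, 9.61 cm to the right of lens 2 (overall magnification ≈ -0.020).

9.61 cm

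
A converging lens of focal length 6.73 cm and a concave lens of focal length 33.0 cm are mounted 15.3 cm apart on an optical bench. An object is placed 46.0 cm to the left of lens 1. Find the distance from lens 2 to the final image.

Lens 1: 1/d_i1 = 1/f₁ − 1/d_o1 = 1/(6.73) − 1/(46.0) = 0.1268, so d_i1 = 7.883 cm.
The intermediate image is 7.883 cm to the right of lens 1, which is 15.3 − (7.883) = 7.417 cm to the left of lens 2, so d_o2 = +7.417 cm.
Lens 2 is diverging, so f₂ = −33.0 cm.
Lens 2: 1/d_i2 = 1/f₂ − 1/d_o2 = 1/(-33.0) − 1/(7.417) = -0.1651, so d_i2 = -6.06 cm.
The final image is virtual, 6.06 cm to the left of lens 2 (overall magnification ≈ -0.14).

6.06 cm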